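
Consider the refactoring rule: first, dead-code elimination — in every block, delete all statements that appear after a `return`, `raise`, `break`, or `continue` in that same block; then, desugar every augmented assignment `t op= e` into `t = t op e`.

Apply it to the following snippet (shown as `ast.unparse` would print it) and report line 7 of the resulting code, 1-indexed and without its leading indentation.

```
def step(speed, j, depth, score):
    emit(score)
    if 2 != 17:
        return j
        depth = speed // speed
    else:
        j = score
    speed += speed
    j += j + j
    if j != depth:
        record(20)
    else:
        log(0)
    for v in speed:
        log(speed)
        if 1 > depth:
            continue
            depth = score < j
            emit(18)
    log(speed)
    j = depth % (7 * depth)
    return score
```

Transformed code:
def step(speed, j, depth, score):
    emit(score)
    if 2 != 17:
        return j
    else:
        j = score
    speed = speed + speed
    j = j + (j + j)
    if j != depth:
        record(20)
    else:
        log(0)
    for v in speed:
        log(speed)
        if 1 > depth:
            continue
    log(speed)
    j = depth % (7 * depth)
    return score

speed = speed + speed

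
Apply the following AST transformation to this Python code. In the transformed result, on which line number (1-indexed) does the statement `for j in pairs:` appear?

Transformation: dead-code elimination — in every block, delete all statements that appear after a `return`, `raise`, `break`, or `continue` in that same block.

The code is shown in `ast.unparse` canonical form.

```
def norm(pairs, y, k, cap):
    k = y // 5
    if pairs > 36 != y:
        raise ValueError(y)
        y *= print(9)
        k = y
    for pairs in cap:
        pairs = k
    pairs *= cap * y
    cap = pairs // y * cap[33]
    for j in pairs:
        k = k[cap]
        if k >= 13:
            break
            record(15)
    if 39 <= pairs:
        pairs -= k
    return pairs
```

Transformed code:
def norm(pairs, y, k, cap):
    k = y // 5
    if pairs > 36 != y:
        raise ValueError(y)
    for pairs in cap:
        pairs = k
    pairs *= cap * y
    cap = pairs // y * cap[33]
    for j in pairs:
        k = k[cap]
        if k >= 13:
            break
    if 39 <= pairs:
        pairs -= k
    return pairs

9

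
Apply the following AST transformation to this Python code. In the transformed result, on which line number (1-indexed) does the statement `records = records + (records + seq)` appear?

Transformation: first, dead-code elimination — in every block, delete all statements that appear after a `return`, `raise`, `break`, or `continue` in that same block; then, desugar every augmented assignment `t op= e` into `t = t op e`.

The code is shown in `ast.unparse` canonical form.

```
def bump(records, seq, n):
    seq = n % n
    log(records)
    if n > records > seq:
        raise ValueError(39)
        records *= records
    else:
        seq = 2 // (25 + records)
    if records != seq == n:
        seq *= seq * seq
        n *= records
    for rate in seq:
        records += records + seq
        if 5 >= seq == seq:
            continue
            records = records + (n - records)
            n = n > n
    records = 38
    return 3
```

Transformed code:
def bump(records, seq, n):
    seq = n % n
    log(records)
    if n > records > seq:
        raise ValueError(39)
    else:
        seq = 2 // (25 + records)
    if records != seq == n:
        seq = seq * (seq * seq)
        n = n * records
    for rate in seq:
        records = records + (records + seq)
        if 5 >= seq == seq:
            continue
    records = 38
    return 3

12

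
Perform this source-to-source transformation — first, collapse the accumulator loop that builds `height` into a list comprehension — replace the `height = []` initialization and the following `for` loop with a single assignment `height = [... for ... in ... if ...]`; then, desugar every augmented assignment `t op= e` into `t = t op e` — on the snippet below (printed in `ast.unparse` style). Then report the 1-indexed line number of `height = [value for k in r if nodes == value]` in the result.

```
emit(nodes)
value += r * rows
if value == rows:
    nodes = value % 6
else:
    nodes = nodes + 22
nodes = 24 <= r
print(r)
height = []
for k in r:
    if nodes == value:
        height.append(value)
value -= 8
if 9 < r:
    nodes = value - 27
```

Transformed code:
emit(nodes)
value = value + r * rows
if value == rows:
    nodes = value % 6
else:
    nodes = nodes + 22
nodes = 24 <= r
print(r)
height = [value for k in r if nodes == value]
value = value - 8
if 9 < r:
    nodes = value - 27

9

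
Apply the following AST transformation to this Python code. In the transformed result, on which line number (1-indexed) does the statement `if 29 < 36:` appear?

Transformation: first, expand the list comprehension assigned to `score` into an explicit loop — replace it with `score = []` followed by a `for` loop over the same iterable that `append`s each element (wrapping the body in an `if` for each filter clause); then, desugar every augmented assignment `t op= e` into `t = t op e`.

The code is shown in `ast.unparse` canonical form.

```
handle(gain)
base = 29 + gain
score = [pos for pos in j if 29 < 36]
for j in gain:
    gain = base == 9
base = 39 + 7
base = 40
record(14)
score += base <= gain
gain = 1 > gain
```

5

Transformed code:
handle(gain)
base = 29 + gain
score = []
for pos in j:
    if 29 < 36:
        score.append(pos)
for j in gain:
    gain = base == 9
base = 39 + 7
base = 40
record(14)
score = score + (base <= gain)
gain = 1 > gain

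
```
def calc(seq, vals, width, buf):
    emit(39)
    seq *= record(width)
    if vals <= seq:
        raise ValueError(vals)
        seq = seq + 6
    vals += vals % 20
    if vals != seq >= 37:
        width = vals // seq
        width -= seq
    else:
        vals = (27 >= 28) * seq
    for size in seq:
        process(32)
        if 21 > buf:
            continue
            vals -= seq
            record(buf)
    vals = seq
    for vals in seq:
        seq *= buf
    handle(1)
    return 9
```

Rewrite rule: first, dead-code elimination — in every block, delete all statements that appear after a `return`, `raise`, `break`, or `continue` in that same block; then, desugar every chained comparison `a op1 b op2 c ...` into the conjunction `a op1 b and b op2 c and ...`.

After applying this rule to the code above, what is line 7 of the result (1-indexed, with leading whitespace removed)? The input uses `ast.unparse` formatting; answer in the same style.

Transformed code:
def calc(seq, vals, width, buf):
    emit(39)
    seq *= record(width)
    if vals <= seq:
        raise ValueError(vals)
    vals += vals % 20
    if vals != seq and seq >= 37:
        width = vals // seq
        width -= seq
    else:
        vals = (27 >= 28) * seq
    for size in seq:
        process(32)
        if 21 > buf:
            continue
    vals = seq
    for vals in seq:
        seq *= buf
    handle(1)
    return 9

if vals != seq and seq >= 37:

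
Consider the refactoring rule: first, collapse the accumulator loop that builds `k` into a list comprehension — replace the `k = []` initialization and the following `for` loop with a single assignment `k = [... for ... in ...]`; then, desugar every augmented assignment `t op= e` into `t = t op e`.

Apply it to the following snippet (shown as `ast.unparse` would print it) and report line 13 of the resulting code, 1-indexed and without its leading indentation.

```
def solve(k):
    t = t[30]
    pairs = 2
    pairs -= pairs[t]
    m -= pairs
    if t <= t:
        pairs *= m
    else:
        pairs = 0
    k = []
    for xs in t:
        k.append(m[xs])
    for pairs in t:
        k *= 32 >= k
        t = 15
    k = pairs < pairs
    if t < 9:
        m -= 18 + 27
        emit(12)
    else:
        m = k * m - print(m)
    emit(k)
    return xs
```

t = 15

Transformed code:
def solve(k):
    t = t[30]
    pairs = 2
    pairs = pairs - pairs[t]
    m = m - pairs
    if t <= t:
        pairs = pairs * m
    else:
        pairs = 0
    k = [m[xs] for xs in t]
    for pairs in t:
        k = k * (32 >= k)
        t = 15
    k = pairs < pairs
    if t < 9:
        m = m - (18 + 27)
        emit(12)
    else:
        m = k * m - print(m)
    emit(k)
    return xs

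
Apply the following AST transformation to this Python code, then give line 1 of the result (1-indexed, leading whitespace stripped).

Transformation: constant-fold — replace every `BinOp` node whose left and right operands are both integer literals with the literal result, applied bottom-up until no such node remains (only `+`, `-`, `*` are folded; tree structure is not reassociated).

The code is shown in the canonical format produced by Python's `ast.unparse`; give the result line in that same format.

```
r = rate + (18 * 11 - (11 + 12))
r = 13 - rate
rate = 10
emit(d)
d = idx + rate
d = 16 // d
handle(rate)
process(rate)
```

Transformed code:
r = rate + 175
r = 13 - rate
rate = 10
emit(d)
d = idx + rate
d = 16 // d
handle(rate)
process(rate)

r = rate + 175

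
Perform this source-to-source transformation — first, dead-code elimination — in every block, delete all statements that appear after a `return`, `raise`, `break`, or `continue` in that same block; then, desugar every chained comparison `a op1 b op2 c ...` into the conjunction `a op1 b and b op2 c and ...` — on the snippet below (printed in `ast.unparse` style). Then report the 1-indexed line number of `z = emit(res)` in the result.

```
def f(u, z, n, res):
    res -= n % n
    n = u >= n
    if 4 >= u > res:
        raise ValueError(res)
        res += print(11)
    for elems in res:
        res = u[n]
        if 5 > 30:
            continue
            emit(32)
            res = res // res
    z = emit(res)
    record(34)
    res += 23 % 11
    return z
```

Transformed code:
def f(u, z, n, res):
    res -= n % n
    n = u >= n
    if 4 >= u and u > res:
        raise ValueError(res)
    for elems in res:
        res = u[n]
        if 5 > 30:
            continue
    z = emit(res)
    record(34)
    res += 23 % 11
    return z

10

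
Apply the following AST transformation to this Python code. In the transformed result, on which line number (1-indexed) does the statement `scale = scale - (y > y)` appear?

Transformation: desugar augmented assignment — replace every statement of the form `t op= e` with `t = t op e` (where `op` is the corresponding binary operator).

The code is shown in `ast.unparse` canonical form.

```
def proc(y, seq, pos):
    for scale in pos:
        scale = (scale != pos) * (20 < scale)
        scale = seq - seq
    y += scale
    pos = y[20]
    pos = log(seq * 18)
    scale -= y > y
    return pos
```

8

Transformed code:
def proc(y, seq, pos):
    for scale in pos:
        scale = (scale != pos) * (20 < scale)
        scale = seq - seq
    y = y + scale
    pos = y[20]
    pos = log(seq * 18)
    scale = scale - (y > y)
    return pos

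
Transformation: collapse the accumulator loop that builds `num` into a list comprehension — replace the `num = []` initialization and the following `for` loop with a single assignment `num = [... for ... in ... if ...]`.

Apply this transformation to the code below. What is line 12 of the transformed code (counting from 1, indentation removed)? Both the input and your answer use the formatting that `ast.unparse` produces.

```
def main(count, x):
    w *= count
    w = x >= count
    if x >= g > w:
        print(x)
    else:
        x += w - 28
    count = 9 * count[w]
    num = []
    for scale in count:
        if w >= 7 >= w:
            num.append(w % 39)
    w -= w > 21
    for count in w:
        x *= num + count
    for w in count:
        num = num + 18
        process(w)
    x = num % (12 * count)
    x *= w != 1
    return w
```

x *= num + count

Transformed code:
def main(count, x):
    w *= count
    w = x >= count
    if x >= g > w:
        print(x)
    else:
        x += w - 28
    count = 9 * count[w]
    num = [w % 39 for scale in count if w >= 7 >= w]
    w -= w > 21
    for count in w:
        x *= num + count
    for w in count:
        num = num + 18
        process(w)
    x = num % (12 * count)
    x *= w != 1
    return w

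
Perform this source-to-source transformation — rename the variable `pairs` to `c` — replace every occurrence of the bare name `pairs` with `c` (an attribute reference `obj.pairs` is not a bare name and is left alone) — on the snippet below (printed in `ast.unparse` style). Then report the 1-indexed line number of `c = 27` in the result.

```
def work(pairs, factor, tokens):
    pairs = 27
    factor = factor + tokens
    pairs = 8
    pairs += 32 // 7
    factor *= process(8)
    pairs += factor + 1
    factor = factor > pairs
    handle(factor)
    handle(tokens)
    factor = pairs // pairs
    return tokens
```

2

Transformed code:
def work(c, factor, tokens):
    c = 27
    factor = factor + tokens
    c = 8
    c += 32 // 7
    factor *= process(8)
    c += factor + 1
    factor = factor > c
    handle(factor)
    handle(tokens)
    factor = c // c
    return tokens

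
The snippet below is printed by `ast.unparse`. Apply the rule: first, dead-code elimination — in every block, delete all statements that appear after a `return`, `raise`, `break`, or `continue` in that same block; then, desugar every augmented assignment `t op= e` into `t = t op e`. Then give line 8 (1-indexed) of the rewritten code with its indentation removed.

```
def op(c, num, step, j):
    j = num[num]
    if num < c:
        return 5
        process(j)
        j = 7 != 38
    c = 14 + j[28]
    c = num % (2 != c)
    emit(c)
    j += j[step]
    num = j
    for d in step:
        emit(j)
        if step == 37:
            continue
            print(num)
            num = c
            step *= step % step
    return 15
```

j = j + j[step]

Transformed code:
def op(c, num, step, j):
    j = num[num]
    if num < c:
        return 5
    c = 14 + j[28]
    c = num % (2 != c)
    emit(c)
    j = j + j[step]
    num = j
    for d in step:
        emit(j)
        if step == 37:
            continue
    return 15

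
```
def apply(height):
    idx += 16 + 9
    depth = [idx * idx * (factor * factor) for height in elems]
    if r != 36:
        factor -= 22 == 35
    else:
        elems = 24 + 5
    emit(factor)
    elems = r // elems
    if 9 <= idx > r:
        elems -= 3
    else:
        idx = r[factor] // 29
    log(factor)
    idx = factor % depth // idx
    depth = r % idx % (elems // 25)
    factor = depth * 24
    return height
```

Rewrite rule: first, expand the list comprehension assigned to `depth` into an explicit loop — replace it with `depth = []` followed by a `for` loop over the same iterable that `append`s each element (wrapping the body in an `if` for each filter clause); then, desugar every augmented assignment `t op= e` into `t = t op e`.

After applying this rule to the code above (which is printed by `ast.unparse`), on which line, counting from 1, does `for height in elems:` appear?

4

Transformed code:
def apply(height):
    idx = idx + (16 + 9)
    depth = []
    for height in elems:
        depth.append(idx * idx * (factor * factor))
    if r != 36:
        factor = factor - (22 == 35)
    else:
        elems = 24 + 5
    emit(factor)
    elems = r // elems
    if 9 <= idx > r:
        elems = elems - 3
    else:
        idx = r[factor] // 29
    log(factor)
    idx = factor % depth // idx
    depth = r % idx % (elems // 25)
    factor = depth * 24
    return height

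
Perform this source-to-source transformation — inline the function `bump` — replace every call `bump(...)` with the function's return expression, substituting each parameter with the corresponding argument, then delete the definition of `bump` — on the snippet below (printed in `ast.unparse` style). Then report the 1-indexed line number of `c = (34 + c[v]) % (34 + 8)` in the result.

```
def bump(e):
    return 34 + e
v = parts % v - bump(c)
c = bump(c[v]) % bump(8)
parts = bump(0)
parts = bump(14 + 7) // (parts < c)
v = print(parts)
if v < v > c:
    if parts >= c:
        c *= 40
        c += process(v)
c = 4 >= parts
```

2

Transformed code:
v = parts % v - (34 + c)
c = (34 + c[v]) % (34 + 8)
parts = 34 + 0
parts = (34 + (14 + 7)) // (parts < c)
v = print(parts)
if v < v > c:
    if parts >= c:
        c *= 40
        c += process(v)
c = 4 >= parts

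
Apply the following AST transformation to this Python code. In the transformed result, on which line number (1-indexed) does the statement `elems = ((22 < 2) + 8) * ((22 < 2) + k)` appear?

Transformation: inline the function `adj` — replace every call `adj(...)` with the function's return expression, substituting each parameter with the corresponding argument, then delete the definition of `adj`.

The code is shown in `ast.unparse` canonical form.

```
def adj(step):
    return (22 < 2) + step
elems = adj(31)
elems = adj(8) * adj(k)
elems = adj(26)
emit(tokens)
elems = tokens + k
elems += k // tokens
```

2

Transformed code:
elems = (22 < 2) + 31
elems = ((22 < 2) + 8) * ((22 < 2) + k)
elems = (22 < 2) + 26
emit(tokens)
elems = tokens + k
elems += k // tokens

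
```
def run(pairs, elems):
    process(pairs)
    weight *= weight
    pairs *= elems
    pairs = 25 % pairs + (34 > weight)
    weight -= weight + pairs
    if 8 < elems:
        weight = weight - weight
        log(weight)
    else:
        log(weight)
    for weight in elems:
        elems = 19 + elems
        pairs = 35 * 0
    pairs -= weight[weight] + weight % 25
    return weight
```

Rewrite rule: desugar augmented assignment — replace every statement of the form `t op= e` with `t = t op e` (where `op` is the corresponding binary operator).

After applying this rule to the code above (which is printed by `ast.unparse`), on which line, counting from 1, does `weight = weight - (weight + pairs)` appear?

6

Transformed code:
def run(pairs, elems):
    process(pairs)
    weight = weight * weight
    pairs = pairs * elems
    pairs = 25 % pairs + (34 > weight)
    weight = weight - (weight + pairs)
    if 8 < elems:
        weight = weight - weight
        log(weight)
    else:
        log(weight)
    for weight in elems:
        elems = 19 + elems
        pairs = 35 * 0
    pairs = pairs - (weight[weight] + weight % 25)
    return weight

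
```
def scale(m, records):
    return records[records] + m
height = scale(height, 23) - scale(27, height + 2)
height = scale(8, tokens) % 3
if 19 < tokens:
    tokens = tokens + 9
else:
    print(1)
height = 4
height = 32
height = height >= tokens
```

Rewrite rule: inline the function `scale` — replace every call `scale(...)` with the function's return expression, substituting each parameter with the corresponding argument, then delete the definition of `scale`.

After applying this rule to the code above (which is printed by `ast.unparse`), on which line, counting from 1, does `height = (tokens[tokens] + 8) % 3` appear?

Transformed code:
height = 23[23] + height - ((height + 2)[height + 2] + 27)
height = (tokens[tokens] + 8) % 3
if 19 < tokens:
    tokens = tokens + 9
else:
    print(1)
height = 4
height = 32
height = height >= tokens

2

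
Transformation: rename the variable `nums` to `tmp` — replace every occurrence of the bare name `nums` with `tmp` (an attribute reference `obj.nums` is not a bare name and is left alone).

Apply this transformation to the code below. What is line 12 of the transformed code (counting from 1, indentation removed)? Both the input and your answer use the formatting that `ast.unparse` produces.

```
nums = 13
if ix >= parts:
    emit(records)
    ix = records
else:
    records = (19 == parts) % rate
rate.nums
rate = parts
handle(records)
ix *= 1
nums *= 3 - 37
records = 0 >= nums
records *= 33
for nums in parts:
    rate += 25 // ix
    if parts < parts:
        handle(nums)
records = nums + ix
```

Transformed code:
tmp = 13
if ix >= parts:
    emit(records)
    ix = records
else:
    records = (19 == parts) % rate
rate.nums
rate = parts
handle(records)
ix *= 1
tmp *= 3 - 37
records = 0 >= tmp
records *= 33
for tmp in parts:
    rate += 25 // ix
    if parts < parts:
        handle(tmp)
records = tmp + ix

records = 0 >= tmp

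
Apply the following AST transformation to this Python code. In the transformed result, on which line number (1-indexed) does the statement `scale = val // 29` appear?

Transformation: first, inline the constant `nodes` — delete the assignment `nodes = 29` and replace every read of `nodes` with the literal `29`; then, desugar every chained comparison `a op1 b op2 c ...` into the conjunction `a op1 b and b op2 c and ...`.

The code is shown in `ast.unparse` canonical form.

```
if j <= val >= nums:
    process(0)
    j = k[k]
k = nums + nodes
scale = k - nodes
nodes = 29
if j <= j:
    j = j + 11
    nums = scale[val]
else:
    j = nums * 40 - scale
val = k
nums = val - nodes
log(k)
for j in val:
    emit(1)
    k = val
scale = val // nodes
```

17

Transformed code:
if j <= val and val >= nums:
    process(0)
    j = k[k]
k = nums + 29
scale = k - 29
if j <= j:
    j = j + 11
    nums = scale[val]
else:
    j = nums * 40 - scale
val = k
nums = val - 29
log(k)
for j in val:
    emit(1)
    k = val
scale = val // 29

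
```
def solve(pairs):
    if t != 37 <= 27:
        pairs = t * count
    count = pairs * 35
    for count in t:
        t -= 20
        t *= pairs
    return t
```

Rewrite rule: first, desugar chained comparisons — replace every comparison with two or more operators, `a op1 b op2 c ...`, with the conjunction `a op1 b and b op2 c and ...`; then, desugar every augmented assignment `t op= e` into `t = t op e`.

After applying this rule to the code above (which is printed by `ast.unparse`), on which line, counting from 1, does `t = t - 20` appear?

6

Transformed code:
def solve(pairs):
    if t != 37 and 37 <= 27:
        pairs = t * count
    count = pairs * 35
    for count in t:
        t = t - 20
        t = t * pairs
    return t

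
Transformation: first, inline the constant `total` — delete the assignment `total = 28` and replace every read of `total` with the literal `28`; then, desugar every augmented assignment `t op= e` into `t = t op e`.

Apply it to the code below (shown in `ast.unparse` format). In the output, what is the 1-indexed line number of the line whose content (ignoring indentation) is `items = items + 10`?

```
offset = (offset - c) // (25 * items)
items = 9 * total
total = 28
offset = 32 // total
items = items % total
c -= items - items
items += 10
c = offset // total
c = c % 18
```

6

Transformed code:
offset = (offset - c) // (25 * items)
items = 9 * 28
offset = 32 // 28
items = items % 28
c = c - (items - items)
items = items + 10
c = offset // 28
c = c % 18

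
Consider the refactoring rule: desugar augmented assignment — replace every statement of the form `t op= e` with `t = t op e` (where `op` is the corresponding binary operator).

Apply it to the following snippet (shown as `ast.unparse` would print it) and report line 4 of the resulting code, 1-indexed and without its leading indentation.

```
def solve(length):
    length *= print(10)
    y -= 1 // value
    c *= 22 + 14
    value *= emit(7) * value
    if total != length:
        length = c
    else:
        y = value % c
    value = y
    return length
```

Transformed code:
def solve(length):
    length = length * print(10)
    y = y - 1 // value
    c = c * (22 + 14)
    value = value * (emit(7) * value)
    if total != length:
        length = c
    else:
        y = value % c
    value = y
    return length

c = c * (22 + 14)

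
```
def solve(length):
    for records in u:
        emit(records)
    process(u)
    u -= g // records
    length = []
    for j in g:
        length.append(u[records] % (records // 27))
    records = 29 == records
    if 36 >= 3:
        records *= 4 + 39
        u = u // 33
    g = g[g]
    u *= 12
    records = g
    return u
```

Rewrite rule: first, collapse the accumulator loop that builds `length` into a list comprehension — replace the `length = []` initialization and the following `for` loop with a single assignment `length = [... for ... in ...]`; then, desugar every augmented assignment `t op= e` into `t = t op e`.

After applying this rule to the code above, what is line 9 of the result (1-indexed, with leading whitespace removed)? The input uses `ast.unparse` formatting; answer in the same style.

Transformed code:
def solve(length):
    for records in u:
        emit(records)
    process(u)
    u = u - g // records
    length = [u[records] % (records // 27) for j in g]
    records = 29 == records
    if 36 >= 3:
        records = records * (4 + 39)
        u = u // 33
    g = g[g]
    u = u * 12
    records = g
    return u

records = records * (4 + 39)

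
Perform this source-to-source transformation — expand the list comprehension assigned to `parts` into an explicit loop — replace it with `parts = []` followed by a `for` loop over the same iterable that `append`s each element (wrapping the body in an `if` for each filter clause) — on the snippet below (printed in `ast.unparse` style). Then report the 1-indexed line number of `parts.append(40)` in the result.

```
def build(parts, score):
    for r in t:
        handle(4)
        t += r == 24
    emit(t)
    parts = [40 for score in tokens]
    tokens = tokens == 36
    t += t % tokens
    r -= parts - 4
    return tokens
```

Transformed code:
def build(parts, score):
    for r in t:
        handle(4)
        t += r == 24
    emit(t)
    parts = []
    for score in tokens:
        parts.append(40)
    tokens = tokens == 36
    t += t % tokens
    r -= parts - 4
    return tokens

8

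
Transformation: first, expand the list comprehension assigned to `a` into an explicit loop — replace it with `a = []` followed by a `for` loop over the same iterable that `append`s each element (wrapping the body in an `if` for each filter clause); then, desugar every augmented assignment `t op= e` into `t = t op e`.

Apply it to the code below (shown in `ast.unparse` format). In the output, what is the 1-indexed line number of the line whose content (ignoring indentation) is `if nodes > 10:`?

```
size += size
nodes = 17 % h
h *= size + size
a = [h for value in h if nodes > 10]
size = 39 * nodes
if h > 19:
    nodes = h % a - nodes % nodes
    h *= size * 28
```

Transformed code:
size = size + size
nodes = 17 % h
h = h * (size + size)
a = []
for value in h:
    if nodes > 10:
        a.append(h)
size = 39 * nodes
if h > 19:
    nodes = h % a - nodes % nodes
    h = h * (size * 28)

6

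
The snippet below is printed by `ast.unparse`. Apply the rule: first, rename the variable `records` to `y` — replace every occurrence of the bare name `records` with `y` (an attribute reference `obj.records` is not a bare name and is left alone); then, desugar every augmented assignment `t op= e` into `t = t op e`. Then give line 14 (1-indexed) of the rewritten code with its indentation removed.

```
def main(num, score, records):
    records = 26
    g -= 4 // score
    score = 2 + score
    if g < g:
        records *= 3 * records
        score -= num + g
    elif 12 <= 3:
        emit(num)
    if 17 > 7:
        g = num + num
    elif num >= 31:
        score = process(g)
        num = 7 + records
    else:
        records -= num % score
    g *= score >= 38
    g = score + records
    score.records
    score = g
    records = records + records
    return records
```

Transformed code:
def main(num, score, y):
    y = 26
    g = g - 4 // score
    score = 2 + score
    if g < g:
        y = y * (3 * y)
        score = score - (num + g)
    elif 12 <= 3:
        emit(num)
    if 17 > 7:
        g = num + num
    elif num >= 31:
        score = process(g)
        num = 7 + y
    else:
        y = y - num % score
    g = g * (score >= 38)
    g = score + y
    score.records
    score = g
    y = y + y
    return y

num = 7 + y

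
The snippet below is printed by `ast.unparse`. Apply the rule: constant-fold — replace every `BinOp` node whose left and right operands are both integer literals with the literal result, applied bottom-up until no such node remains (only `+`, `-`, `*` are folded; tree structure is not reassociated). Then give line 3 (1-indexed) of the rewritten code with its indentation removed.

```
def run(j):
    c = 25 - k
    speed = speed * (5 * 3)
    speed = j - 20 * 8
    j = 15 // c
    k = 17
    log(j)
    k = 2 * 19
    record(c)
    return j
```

speed = speed * 15

Transformed code:
def run(j):
    c = 25 - k
    speed = speed * 15
    speed = j - 160
    j = 15 // c
    k = 17
    log(j)
    k = 38
    record(c)
    return j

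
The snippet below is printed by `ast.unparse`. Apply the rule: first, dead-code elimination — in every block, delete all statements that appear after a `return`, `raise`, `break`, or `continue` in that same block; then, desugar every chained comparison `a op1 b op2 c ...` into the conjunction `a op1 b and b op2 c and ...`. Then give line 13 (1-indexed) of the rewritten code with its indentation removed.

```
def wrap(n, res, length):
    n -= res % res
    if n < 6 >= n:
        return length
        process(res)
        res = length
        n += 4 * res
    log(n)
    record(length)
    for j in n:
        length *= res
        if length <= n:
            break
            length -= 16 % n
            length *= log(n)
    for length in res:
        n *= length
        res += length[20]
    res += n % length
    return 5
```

Transformed code:
def wrap(n, res, length):
    n -= res % res
    if n < 6 and 6 >= n:
        return length
    log(n)
    record(length)
    for j in n:
        length *= res
        if length <= n:
            break
    for length in res:
        n *= length
        res += length[20]
    res += n % length
    return 5

res += length[20]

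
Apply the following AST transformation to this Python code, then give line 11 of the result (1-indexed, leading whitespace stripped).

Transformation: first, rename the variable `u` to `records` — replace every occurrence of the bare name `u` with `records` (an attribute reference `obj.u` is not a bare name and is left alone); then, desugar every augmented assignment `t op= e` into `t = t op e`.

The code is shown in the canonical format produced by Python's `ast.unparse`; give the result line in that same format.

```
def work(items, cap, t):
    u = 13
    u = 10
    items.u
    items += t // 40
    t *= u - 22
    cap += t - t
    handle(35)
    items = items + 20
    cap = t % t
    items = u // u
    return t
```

Transformed code:
def work(items, cap, t):
    records = 13
    records = 10
    items.u
    items = items + t // 40
    t = t * (records - 22)
    cap = cap + (t - t)
    handle(35)
    items = items + 20
    cap = t % t
    items = records // records
    return t

items = records // records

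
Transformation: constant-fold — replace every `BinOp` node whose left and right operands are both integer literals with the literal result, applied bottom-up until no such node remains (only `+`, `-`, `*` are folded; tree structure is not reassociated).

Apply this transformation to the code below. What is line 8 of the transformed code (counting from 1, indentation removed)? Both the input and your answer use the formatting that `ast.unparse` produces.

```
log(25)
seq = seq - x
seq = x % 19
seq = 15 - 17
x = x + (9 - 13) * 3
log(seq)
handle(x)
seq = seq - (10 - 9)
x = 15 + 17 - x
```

Transformed code:
log(25)
seq = seq - x
seq = x % 19
seq = -2
x = x + -12
log(seq)
handle(x)
seq = seq - 1
x = 32 - x

seq = seq - 1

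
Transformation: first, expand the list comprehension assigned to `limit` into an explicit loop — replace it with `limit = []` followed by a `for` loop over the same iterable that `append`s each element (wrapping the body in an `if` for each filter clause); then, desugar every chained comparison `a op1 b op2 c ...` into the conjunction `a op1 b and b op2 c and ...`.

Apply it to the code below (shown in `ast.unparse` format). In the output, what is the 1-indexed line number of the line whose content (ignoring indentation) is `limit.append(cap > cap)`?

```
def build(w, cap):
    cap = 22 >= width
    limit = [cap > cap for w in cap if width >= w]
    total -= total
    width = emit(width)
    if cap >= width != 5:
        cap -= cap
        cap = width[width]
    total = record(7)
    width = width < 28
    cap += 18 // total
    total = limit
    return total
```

Transformed code:
def build(w, cap):
    cap = 22 >= width
    limit = []
    for w in cap:
        if width >= w:
            limit.append(cap > cap)
    total -= total
    width = emit(width)
    if cap >= width and width != 5:
        cap -= cap
        cap = width[width]
    total = record(7)
    width = width < 28
    cap += 18 // total
    total = limit
    return total

6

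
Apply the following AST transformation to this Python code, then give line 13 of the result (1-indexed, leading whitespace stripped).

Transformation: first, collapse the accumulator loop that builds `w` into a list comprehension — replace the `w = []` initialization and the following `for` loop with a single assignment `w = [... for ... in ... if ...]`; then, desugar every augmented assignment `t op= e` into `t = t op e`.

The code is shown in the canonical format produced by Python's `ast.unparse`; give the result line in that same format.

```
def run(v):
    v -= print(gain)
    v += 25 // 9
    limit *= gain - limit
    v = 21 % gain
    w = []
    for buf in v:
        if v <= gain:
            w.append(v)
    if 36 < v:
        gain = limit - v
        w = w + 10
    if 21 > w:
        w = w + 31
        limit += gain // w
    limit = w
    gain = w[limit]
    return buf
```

limit = w

Transformed code:
def run(v):
    v = v - print(gain)
    v = v + 25 // 9
    limit = limit * (gain - limit)
    v = 21 % gain
    w = [v for buf in v if v <= gain]
    if 36 < v:
        gain = limit - v
        w = w + 10
    if 21 > w:
        w = w + 31
        limit = limit + gain // w
    limit = w
    gain = w[limit]
    return buf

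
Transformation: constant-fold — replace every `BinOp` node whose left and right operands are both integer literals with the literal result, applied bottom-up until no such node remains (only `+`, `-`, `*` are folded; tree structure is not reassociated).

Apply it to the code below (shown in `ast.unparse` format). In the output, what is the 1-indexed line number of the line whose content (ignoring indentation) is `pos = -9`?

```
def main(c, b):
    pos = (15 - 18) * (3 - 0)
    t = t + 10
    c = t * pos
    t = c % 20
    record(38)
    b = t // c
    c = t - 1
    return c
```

2

Transformed code:
def main(c, b):
    pos = -9
    t = t + 10
    c = t * pos
    t = c % 20
    record(38)
    b = t // c
    c = t - 1
    return c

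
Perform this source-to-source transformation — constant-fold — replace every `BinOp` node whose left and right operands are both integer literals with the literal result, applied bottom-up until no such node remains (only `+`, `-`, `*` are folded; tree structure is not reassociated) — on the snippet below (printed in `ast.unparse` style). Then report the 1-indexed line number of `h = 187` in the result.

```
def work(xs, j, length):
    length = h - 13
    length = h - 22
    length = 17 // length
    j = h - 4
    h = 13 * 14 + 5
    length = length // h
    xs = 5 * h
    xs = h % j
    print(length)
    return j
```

Transformed code:
def work(xs, j, length):
    length = h - 13
    length = h - 22
    length = 17 // length
    j = h - 4
    h = 187
    length = length // h
    xs = 5 * h
    xs = h % j
    print(length)
    return j

6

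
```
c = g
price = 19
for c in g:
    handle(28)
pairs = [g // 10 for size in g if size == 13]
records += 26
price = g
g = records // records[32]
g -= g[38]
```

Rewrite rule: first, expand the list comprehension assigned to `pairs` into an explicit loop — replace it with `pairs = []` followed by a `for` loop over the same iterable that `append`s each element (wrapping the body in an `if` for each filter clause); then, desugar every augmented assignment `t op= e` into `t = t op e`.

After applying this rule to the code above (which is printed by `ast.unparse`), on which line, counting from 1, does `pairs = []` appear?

Transformed code:
c = g
price = 19
for c in g:
    handle(28)
pairs = []
for size in g:
    if size == 13:
        pairs.append(g // 10)
records = records + 26
price = g
g = records // records[32]
g = g - g[38]

5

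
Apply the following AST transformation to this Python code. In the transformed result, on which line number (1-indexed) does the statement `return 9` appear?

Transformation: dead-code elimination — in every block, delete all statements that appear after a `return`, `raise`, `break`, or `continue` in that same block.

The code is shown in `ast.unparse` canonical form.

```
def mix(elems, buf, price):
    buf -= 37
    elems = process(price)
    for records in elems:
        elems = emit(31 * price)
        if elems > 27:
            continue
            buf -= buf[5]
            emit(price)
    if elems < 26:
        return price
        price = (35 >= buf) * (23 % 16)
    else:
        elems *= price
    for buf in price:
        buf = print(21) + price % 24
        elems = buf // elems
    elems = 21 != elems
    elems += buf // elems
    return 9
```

17

Transformed code:
def mix(elems, buf, price):
    buf -= 37
    elems = process(price)
    for records in elems:
        elems = emit(31 * price)
        if elems > 27:
            continue
    if elems < 26:
        return price
    else:
        elems *= price
    for buf in price:
        buf = print(21) + price % 24
        elems = buf // elems
    elems = 21 != elems
    elems += buf // elems
    return 9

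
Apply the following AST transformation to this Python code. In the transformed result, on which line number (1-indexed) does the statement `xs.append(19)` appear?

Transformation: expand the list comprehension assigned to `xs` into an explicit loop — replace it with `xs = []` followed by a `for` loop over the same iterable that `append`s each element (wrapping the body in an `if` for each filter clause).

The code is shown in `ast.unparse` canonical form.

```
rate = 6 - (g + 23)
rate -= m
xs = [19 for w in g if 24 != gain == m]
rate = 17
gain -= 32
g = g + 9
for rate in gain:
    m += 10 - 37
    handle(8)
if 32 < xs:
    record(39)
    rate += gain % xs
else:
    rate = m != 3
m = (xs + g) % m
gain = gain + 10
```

Transformed code:
rate = 6 - (g + 23)
rate -= m
xs = []
for w in g:
    if 24 != gain == m:
        xs.append(19)
rate = 17
gain -= 32
g = g + 9
for rate in gain:
    m += 10 - 37
    handle(8)
if 32 < xs:
    record(39)
    rate += gain % xs
else:
    rate = m != 3
m = (xs + g) % m
gain = gain + 10

6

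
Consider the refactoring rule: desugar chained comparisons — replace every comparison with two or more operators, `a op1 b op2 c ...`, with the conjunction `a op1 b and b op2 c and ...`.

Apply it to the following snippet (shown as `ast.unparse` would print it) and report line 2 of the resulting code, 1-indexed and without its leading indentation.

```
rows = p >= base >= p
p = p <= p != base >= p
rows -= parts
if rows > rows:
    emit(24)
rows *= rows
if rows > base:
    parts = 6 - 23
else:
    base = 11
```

Transformed code:
rows = p >= base and base >= p
p = p <= p and p != base and (base >= p)
rows -= parts
if rows > rows:
    emit(24)
rows *= rows
if rows > base:
    parts = 6 - 23
else:
    base = 11

p = p <= p and p != base and (base >= p)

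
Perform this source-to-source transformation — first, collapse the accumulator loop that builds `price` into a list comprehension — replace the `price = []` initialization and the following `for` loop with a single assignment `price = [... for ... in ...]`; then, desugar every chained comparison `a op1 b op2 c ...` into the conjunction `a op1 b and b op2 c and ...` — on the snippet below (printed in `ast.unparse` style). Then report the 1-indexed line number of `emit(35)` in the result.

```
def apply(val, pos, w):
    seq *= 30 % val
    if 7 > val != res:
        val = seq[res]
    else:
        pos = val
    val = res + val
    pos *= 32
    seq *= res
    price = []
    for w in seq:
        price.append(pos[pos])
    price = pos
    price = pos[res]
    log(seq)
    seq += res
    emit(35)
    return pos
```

Transformed code:
def apply(val, pos, w):
    seq *= 30 % val
    if 7 > val and val != res:
        val = seq[res]
    else:
        pos = val
    val = res + val
    pos *= 32
    seq *= res
    price = [pos[pos] for w in seq]
    price = pos
    price = pos[res]
    log(seq)
    seq += res
    emit(35)
    return pos

15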